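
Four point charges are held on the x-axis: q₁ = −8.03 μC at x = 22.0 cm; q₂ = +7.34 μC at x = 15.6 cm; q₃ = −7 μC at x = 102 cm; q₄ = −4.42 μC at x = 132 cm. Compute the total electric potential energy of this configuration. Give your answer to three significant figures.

-7.22 J

The assembly work is the sum of pairwise potential energies, U = Σ_{i<j} kqᵢqⱼ/rᵢⱼ.
Pair separations: r₁₂ = 0.0640 m, r₁₃ = 0.800 m, r₁₄ = 1.10 m, r₂₃ = 0.864 m, r₂₄ = 1.16 m, r₃₄ = 0.300 m.
Summing all 6 pair terms gives U = -7.22 J.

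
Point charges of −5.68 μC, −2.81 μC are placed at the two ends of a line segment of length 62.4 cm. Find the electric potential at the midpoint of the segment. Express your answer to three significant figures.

-2.45×10⁵ V

The total potential is the scalar sum of each charge's contribution, V = Σ kqᵢ/rᵢ.
Each charge is 0.312 m from the midpoint.
V = k[(-5.68×10⁻⁶)/(0.312) + (-2.81×10⁻⁶)/(0.312)] = -2.45×10⁵ V.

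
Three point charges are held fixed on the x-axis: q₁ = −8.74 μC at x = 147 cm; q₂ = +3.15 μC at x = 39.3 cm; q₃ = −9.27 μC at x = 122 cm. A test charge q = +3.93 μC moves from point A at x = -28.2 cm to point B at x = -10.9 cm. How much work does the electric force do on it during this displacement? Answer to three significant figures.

The work done by the electric force is W_field = −ΔU = −q(V_B − V_A) = q(V_A − V_B).
At A: distances to the source charges are 1.75 m, 0.675 m, 1.50 m; V_A = Σ kqᵢ/rᵢ = -5.84×10⁴ V.
At B: distances to the source charges are 1.58 m, 0.502 m, 1.33 m; V_B = Σ kqᵢ/rᵢ = -5.61×10⁴ V.
ΔV = V_B − V_A = 2320 V.
W_field = −qΔV = −(3.93×10⁻⁶ C)(2320 V) = -9.12×10⁻³ J.

-9.12×10⁻³ J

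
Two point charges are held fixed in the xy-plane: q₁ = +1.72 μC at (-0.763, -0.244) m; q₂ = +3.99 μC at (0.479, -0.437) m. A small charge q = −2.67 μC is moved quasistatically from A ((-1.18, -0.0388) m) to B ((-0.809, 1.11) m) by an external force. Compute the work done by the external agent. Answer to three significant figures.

0.0669 J

For quasistatic motion the external work equals the change in potential energy: W_ext = qΔV = q(V_B − V_A).
At A: distances to the source charges are 0.465 m, 1.71 m; V_A = Σ kqᵢ/rᵢ = 5.43×10⁴ V.
At B: distances to the source charges are 1.35 m, 2.01 m; V_B = Σ kqᵢ/rᵢ = 2.92×10⁴ V.
ΔV = V_B − V_A = -2.51×10⁴ V.
W_ext = qΔV = (-2.67×10⁻⁶ C)(-2.51×10⁴ V) = 0.0669 J.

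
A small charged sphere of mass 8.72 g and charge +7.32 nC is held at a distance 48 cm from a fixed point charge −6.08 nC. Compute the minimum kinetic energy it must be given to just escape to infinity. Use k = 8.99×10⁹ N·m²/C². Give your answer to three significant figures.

To just escape, total mechanical energy must reach zero at infinity: ½mv²_min + U = 0, so ½mv²_min = −U = |kQq|/r.
|U| = |kQq|/r = (8.99×10⁹ N·m²/C²)(6.08×10⁻⁹)(7.32×10⁻⁹)/(0.480) = 8.34×10⁻⁷ J.

8.34×10⁻⁷ J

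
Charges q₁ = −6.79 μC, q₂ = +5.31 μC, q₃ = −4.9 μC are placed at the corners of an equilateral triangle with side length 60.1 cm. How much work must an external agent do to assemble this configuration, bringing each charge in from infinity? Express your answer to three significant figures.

The work to assemble the configuration equals its total potential energy, U = Σ kqᵢqⱼ/rᵢⱼ over all pairs.
All three pair separations equal the side length, 0.601 m.
U = (-0.539) + (0.498) + (-0.389) = -0.431 J.

-0.431 J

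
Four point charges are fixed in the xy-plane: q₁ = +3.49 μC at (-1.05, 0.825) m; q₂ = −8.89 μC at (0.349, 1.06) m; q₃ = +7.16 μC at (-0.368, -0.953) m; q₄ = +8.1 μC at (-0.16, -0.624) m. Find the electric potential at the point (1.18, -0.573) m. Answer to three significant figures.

6.30×10⁴ V

The total potential is the scalar sum of each charge's contribution, V = Σ kqᵢ/rᵢ.
Distances from the field point to each charge: r₁ = 2.63 m, r₂ = 1.83 m, r₃ = 1.59 m, r₄ = 1.34 m.
V = k[(3.49×10⁻⁶)/(2.63) + (-8.89×10⁻⁶)/(1.83) + (7.16×10⁻⁶)/(1.59) + (8.10×10⁻⁶)/(1.34)] = 6.30×10⁴ V.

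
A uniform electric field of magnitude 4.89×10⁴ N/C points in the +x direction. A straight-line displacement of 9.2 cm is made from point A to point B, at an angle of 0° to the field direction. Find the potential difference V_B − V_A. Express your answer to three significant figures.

Only the component of displacement along E changes the potential: ΔV = −E·d·cosθ.
ΔV = −(4.89×10⁴ V/m)(0.0920 m)cos0° = -4500 V.

-4500 V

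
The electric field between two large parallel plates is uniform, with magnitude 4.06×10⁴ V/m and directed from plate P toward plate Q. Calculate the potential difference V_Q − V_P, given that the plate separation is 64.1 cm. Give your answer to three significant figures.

-2.60×10⁴ V

In a uniform field, potential decreases in the direction of E: ΔV = −E·d for a displacement d parallel to E.
Going from P to Q is a displacement of 64.1 cm along the field, so V_Q − V_P = −Ed = -2.60×10⁴ V.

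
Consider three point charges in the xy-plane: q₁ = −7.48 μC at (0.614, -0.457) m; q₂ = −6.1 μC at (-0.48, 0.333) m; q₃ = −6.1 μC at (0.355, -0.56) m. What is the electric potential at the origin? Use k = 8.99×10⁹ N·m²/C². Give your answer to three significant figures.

Electric potential is a scalar, so the contributions from each charge add algebraically: V = Σ kqᵢ/rᵢ.
Distances from the field point to each charge: r₁ = 0.765 m, r₂ = 0.584 m, r₃ = 0.663 m.
V = k[(-7.48×10⁻⁶)/(0.765) + (-6.10×10⁻⁶)/(0.584) + (-6.10×10⁻⁶)/(0.663)] = -2.64×10⁵ V.

-2.64×10⁵ V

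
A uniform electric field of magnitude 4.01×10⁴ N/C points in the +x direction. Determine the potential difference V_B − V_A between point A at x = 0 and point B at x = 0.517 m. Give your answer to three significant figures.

In a uniform field, potential decreases in the direction of E: V_B − V_A = −E·Δx.
V_B − V_A = −(4.01×10⁴ V/m)(0.517 m) = -2.07×10⁴ V.

-2.07×10⁴ V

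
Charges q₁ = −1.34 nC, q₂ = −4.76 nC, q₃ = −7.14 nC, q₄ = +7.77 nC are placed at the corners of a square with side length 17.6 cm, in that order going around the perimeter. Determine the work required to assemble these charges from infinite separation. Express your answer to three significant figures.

-2.29×10⁻⁶ J

The assembly work is the sum of pairwise potential energies, U = Σ_{i<j} kqᵢqⱼ/rᵢⱼ.
The four side pairs have separation 0.176 m and the two diagonal pairs 0.249 m.
Summing all 6 pair terms gives U = -2.29×10⁻⁶ J.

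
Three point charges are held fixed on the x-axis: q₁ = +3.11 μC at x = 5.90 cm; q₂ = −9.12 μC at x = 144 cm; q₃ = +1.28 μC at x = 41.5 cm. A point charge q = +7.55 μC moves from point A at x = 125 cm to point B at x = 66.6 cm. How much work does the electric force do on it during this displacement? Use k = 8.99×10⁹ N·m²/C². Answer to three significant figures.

-2.87 J

The work done by the electric force is W_field = −ΔU = −q(V_B − V_A) = q(V_A − V_B).
At A: distances to the source charges are 1.19 m, 0.190 m, 0.835 m; V_A = Σ kqᵢ/rᵢ = -3.94×10⁵ V.
At B: distances to the source charges are 0.607 m, 0.774 m, 0.251 m; V_B = Σ kqᵢ/rᵢ = -1.40×10⁴ V.
ΔV = V_B − V_A = 3.80×10⁵ V.
W_field = −qΔV = −(7.55×10⁻⁶ C)(3.80×10⁵ V) = -2.87 J.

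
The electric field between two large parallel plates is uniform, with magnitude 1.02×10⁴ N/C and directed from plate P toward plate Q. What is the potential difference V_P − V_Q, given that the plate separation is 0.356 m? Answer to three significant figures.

In a uniform field, potential decreases in the direction of E: ΔV = −E·d for a displacement d parallel to E.
Going from Q to P is a displacement of 0.356 m opposite to the field, so V_P − V_Q = +Ed = 3630 V.

3630 V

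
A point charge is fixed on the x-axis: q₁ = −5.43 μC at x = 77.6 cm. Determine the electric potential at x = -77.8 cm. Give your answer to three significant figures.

Electric potential is a scalar, so the contributions from each charge add algebraically: V = Σ kqᵢ/rᵢ.
V = k[(-5.43×10⁻⁶)/(1.55)] = -3.14×10⁴ V.

-3.14×10⁴ V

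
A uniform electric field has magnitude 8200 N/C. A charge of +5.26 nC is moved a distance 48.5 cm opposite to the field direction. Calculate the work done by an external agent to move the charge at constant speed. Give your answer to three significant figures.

2.09×10⁻⁵ J

The potential change for a displacement 48.5 cm opposite to the field direction is ΔV = +Ed = 3980 V.
W_ext = qΔV = 2.09×10⁻⁵ J.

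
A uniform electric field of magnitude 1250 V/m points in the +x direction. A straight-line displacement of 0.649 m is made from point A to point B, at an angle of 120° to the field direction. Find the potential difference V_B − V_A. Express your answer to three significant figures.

406 V

Only the component of displacement along E changes the potential: ΔV = −E·d·cosθ.
ΔV = −(1250 V/m)(0.649 m)cos120° = 406 V.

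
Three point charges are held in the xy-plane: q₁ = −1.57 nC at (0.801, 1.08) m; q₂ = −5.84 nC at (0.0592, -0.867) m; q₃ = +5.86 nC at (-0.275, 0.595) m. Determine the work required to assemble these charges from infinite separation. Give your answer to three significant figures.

The assembly work is the sum of pairwise potential energies, U = Σ_{i<j} kqᵢqⱼ/rᵢⱼ.
Pair separations: r₁₂ = 2.08 m, r₁₃ = 1.18 m, r₂₃ = 1.50 m.
U = (3.96×10⁻⁸) + (-7.01×10⁻⁸) + (-2.05×10⁻⁷) = -2.36×10⁻⁷ J.

-2.36×10⁻⁷ J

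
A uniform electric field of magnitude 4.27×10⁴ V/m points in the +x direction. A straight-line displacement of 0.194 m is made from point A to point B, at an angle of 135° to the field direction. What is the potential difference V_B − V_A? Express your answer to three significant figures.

5860 V

Only the component of displacement along E changes the potential: ΔV = −E·d·cosθ.
ΔV = −(4.27×10⁴ V/m)(0.194 m)cos135° = 5860 V.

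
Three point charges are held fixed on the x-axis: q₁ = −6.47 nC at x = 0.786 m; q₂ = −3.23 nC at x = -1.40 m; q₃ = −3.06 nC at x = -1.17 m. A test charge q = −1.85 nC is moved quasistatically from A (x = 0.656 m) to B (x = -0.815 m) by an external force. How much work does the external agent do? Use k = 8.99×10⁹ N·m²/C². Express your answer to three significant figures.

For quasistatic motion the external work equals the change in potential energy: W_ext = qΔV = q(V_B − V_A).
At A: distances to the source charges are 0.130 m, 2.06 m, 1.83 m; V_A = Σ kqᵢ/rᵢ = -477 V.
At B: distances to the source charges are 1.60 m, 0.585 m, 0.355 m; V_B = Σ kqᵢ/rᵢ = -163 V.
ΔV = V_B − V_A = 313 V.
W_ext = qΔV = (-1.85×10⁻⁹ C)(313 V) = -5.79×10⁻⁷ J.

-5.79×10⁻⁷ J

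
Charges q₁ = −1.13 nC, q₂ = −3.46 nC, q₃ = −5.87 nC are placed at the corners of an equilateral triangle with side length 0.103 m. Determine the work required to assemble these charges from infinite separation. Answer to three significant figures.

2.69×10⁻⁶ J

The work to assemble the configuration equals its total potential energy, U = Σ kqᵢqⱼ/rᵢⱼ over all pairs.
All three pair separations equal the side length, 0.103 m.
U = (3.41×10⁻⁷) + (5.79×10⁻⁷) + (1.77×10⁻⁶) = 2.69×10⁻⁶ J.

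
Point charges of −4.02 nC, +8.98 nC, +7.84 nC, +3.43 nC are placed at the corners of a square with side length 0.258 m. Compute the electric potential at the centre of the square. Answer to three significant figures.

800 V

The total potential is the scalar sum of each charge's contribution, V = Σ kqᵢ/rᵢ.
The distance from each corner to the centre is a√2/2 = 0.182 m.
V = k[(-4.02×10⁻⁹)/(0.182) + (8.98×10⁻⁹)/(0.182) + (7.84×10⁻⁹)/(0.182) + (3.43×10⁻⁹)/(0.182)] = 800 V.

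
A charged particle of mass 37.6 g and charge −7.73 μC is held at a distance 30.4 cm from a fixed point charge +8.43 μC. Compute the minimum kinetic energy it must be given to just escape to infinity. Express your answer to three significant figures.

To just escape, total mechanical energy must reach zero at infinity: ½mv²_min + U = 0, so ½mv²_min = −U = |kQq|/r.
|U| = |kQq|/r = (8.99×10⁹ N·m²/C²)(8.43×10⁻⁶)(7.73×10⁻⁶)/(0.304) = 1.93 J.

1.93 J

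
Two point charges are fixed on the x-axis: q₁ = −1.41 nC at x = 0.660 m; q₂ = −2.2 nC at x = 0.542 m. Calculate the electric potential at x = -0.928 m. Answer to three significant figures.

-21.4 V

Electric potential is a scalar, so the contributions from each charge add algebraically: V = Σ kqᵢ/rᵢ.
Distances from the field point to each charge: r₁ = 1.59 m, r₂ = 1.47 m.
V = k[(-1.41×10⁻⁹)/(1.59) + (-2.20×10⁻⁹)/(1.47)] = -21.4 V.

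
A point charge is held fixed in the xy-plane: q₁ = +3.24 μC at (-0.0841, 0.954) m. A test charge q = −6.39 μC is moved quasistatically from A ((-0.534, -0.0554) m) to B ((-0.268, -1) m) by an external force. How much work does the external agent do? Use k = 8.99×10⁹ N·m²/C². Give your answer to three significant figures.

0.0736 J

For quasistatic motion the external work equals the change in potential energy: W_ext = qΔV = q(V_B − V_A).
At A: distance to the source charge is 1.11 m; V_A = kq₁/r = 2.64×10⁴ V.
At B: distance to the source charge is 1.96 m; V_B = kq₁/r = 1.48×10⁴ V.
ΔV = V_B − V_A = -1.15×10⁴ V.
W_ext = qΔV = (-6.39×10⁻⁶ C)(-1.15×10⁴ V) = 0.0736 J.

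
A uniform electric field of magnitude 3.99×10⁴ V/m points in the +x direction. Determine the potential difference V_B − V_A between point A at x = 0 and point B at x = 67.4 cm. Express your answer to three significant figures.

-2.69×10⁴ V

In a uniform field, potential decreases in the direction of E: V_B − V_A = −E·Δx.
V_B − V_A = −(3.99×10⁴ V/m)(0.674 m) = -2.69×10⁴ V.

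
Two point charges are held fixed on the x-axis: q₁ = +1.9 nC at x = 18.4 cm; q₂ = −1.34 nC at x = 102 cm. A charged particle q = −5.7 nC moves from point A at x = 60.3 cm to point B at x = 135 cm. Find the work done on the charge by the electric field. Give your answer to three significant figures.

-1.92×10⁻⁷ J

The work done by the electric force is W_field = −ΔU = −q(V_B − V_A) = q(V_A − V_B).
At A: distances to the source charges are 0.419 m, 0.417 m; V_A = Σ kqᵢ/rᵢ = 11.9 V.
At B: distances to the source charges are 1.17 m, 0.330 m; V_B = Σ kqᵢ/rᵢ = -21.9 V.
ΔV = V_B − V_A = -33.7 V.
W_field = −qΔV = −(-5.70×10⁻⁹ C)(-33.7 V) = -1.92×10⁻⁷ J.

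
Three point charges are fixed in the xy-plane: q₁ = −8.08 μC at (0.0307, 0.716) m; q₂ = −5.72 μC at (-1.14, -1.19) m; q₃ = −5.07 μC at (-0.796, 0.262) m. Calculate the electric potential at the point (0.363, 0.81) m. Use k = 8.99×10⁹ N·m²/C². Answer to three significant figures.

Electric potential is a scalar, so the contributions from each charge add algebraically: V = Σ kqᵢ/rᵢ.
Distances from the field point to each charge: r₁ = 0.345 m, r₂ = 2.50 m, r₃ = 1.28 m.
V = k[(-8.08×10⁻⁶)/(0.345) + (-5.72×10⁻⁶)/(2.50) + (-5.07×10⁻⁶)/(1.28)] = -2.66×10⁵ V.

-2.66×10⁵ V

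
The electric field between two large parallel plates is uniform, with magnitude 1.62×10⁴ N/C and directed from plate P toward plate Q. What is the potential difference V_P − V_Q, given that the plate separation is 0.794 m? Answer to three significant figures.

1.29×10⁴ V

In a uniform field, potential decreases in the direction of E: ΔV = −E·d for a displacement d parallel to E.
Going from Q to P is a displacement of 0.794 m opposite to the field, so V_P − V_Q = +Ed = 1.29×10⁴ V.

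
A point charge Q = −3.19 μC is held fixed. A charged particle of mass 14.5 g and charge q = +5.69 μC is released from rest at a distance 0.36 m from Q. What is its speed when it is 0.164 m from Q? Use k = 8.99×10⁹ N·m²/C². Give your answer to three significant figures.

Only the electrostatic force acts, so mechanical energy is conserved: ½mv² = U₁ − U₂ = kQq(1/r₁ − 1/r₂).
U₁ − U₂ = (8.99×10⁹ N·m²/C²)(-3.19×10⁻⁶ C)(5.69×10⁻⁶ C)(1/0.360 − 1/0.164) = 0.542 J.
v = √(2·0.542/0.0145) = 8.64 m/s.

8.64 m/s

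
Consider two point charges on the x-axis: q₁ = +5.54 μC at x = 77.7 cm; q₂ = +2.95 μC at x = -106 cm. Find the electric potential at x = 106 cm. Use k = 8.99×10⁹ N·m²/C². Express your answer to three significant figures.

1.88×10⁵ V

The total potential is the scalar sum of each charge's contribution, V = Σ kqᵢ/rᵢ.
Distances from the field point to each charge: r₁ = 0.283 m, r₂ = 2.12 m.
V = k[(5.54×10⁻⁶)/(0.283) + (2.95×10⁻⁶)/(2.12)] = 1.88×10⁵ V.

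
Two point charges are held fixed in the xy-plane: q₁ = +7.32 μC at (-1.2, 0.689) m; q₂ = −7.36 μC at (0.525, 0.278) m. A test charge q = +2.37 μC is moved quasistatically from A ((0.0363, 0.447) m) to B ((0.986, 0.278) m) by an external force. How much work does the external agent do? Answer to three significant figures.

-0.0906 J

For quasistatic motion the external work equals the change in potential energy: W_ext = qΔV = q(V_B − V_A).
At A: distances to the source charges are 1.26 m, 0.517 m; V_A = Σ kqᵢ/rᵢ = -7.57×10⁴ V.
At B: distances to the source charges are 2.22 m, 0.461 m; V_B = Σ kqᵢ/rᵢ = -1.14×10⁵ V.
ΔV = V_B − V_A = -3.82×10⁴ V.
W_ext = qΔV = (2.37×10⁻⁶ C)(-3.82×10⁴ V) = -0.0906 J.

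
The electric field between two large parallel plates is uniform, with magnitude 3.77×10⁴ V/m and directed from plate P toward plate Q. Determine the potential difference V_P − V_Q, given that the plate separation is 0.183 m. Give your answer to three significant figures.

6900 V

In a uniform field, potential decreases in the direction of E: ΔV = −E·d for a displacement d parallel to E.
Going from Q to P is a displacement of 0.183 m opposite to the field, so V_P − V_Q = +Ed = 6900 V.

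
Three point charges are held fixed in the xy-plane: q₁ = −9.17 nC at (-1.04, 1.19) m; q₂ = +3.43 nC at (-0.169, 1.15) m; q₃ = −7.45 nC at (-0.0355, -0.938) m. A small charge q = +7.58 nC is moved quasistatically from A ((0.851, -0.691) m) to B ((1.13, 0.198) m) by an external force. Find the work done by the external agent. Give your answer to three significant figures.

For quasistatic motion the external work equals the change in potential energy: W_ext = qΔV = q(V_B − V_A).
At A: distances to the source charges are 2.67 m, 2.10 m, 0.920 m; V_A = Σ kqᵢ/rᵢ = -89.0 V.
At B: distances to the source charges are 2.39 m, 1.61 m, 1.63 m; V_B = Σ kqᵢ/rᵢ = -56.6 V.
ΔV = V_B − V_A = 32.5 V.
W_ext = qΔV = (7.58×10⁻⁹ C)(32.5 V) = 2.46×10⁻⁷ J.

2.46×10⁻⁷ J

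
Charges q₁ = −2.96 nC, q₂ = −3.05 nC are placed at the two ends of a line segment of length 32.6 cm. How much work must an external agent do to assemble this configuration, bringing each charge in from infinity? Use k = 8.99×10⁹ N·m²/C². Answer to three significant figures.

2.49×10⁻⁷ J

The work to assemble the configuration equals its total potential energy, U = Σ kqᵢqⱼ/rᵢⱼ over all pairs.
The separation is r = 0.326 m.
U = (2.49×10⁻⁷) = 2.49×10⁻⁷ J.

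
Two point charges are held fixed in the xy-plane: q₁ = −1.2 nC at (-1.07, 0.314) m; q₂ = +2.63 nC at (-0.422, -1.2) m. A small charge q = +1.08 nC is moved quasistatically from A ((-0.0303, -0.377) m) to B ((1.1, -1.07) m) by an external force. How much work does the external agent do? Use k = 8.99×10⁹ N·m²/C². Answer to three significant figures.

For quasistatic motion the external work equals the change in potential energy: W_ext = qΔV = q(V_B − V_A).
At A: distances to the source charges are 1.25 m, 0.911 m; V_A = Σ kqᵢ/rᵢ = 17.3 V.
At B: distances to the source charges are 2.57 m, 1.53 m; V_B = Σ kqᵢ/rᵢ = 11.3 V.
ΔV = V_B − V_A = -6.01 V.
W_ext = qΔV = (1.08×10⁻⁹ C)(-6.01 V) = -6.49×10⁻⁹ J.

-6.49×10⁻⁹ J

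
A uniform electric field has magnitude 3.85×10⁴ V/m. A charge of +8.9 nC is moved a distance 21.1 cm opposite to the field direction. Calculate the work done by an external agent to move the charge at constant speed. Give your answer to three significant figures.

7.23×10⁻⁵ J

The potential change for a displacement 21.1 cm opposite to the field direction is ΔV = +Ed = 8120 V.
W_ext = qΔV = 7.23×10⁻⁵ J.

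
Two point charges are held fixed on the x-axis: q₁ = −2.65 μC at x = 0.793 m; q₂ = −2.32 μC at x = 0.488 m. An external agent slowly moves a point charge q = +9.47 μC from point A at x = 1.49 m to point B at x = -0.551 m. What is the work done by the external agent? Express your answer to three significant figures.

For quasistatic motion the external work equals the change in potential energy: W_ext = qΔV = q(V_B − V_A).
At A: distances to the source charges are 0.697 m, 1.00 m; V_A = Σ kqᵢ/rᵢ = -5.50×10⁴ V.
At B: distances to the source charges are 1.34 m, 1.04 m; V_B = Σ kqᵢ/rᵢ = -3.78×10⁴ V.
ΔV = V_B − V_A = 1.72×10⁴ V.
W_ext = qΔV = (9.47×10⁻⁶ C)(1.72×10⁴ V) = 0.163 J.

0.163 J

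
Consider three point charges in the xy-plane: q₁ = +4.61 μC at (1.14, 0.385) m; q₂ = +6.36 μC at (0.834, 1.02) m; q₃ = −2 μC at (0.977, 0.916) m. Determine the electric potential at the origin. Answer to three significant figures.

Electric potential is a scalar, so the contributions from each charge add algebraically: V = Σ kqᵢ/rᵢ.
Distances from the field point to each charge: r₁ = 1.20 m, r₂ = 1.32 m, r₃ = 1.34 m.
V = k[(4.61×10⁻⁶)/(1.20) + (6.36×10⁻⁶)/(1.32) + (-2.00×10⁻⁶)/(1.34)] = 6.44×10⁴ V.

6.44×10⁴ V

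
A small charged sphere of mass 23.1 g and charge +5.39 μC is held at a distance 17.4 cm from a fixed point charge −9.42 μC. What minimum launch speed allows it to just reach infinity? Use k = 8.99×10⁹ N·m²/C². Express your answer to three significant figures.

15.1 m/s

To just escape, total mechanical energy must reach zero at infinity: ½mv²_min + U = 0, so ½mv²_min = −U = |kQq|/r.
|U| = |kQq|/r = (8.99×10⁹ N·m²/C²)(9.42×10⁻⁶)(5.39×10⁻⁶)/(0.174) = 2.62 J.
v_min = √(2|U|/m) = √(2·2.62/0.0231) = 15.1 m/s.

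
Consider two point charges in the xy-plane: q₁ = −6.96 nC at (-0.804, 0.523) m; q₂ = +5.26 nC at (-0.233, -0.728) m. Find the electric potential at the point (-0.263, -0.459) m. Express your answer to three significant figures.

119 V

Electric potential is a scalar, so the contributions from each charge add algebraically: V = Σ kqᵢ/rᵢ.
Distances from the field point to each charge: r₁ = 1.12 m, r₂ = 0.271 m.
V = k[(-6.96×10⁻⁹)/(1.12) + (5.26×10⁻⁹)/(0.271)] = 119 V.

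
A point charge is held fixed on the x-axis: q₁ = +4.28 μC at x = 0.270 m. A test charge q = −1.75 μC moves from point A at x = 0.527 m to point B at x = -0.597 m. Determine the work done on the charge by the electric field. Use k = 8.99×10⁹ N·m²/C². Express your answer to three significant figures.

The work done by the electric force is W_field = −ΔU = −q(V_B − V_A) = q(V_A − V_B).
At A: distance to the source charge is 0.257 m; V_A = kq₁/r = 1.50×10⁵ V.
At B: distance to the source charge is 0.867 m; V_B = kq₁/r = 4.44×10⁴ V.
ΔV = V_B − V_A = -1.05×10⁵ V.
W_field = −qΔV = −(-1.75×10⁻⁶ C)(-1.05×10⁵ V) = -0.184 J.

-0.184 J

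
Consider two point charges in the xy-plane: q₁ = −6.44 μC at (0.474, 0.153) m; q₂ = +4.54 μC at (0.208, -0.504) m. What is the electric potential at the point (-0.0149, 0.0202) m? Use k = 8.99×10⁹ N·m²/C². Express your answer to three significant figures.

The total potential is the scalar sum of each charge's contribution, V = Σ kqᵢ/rᵢ.
Distances from the field point to each charge: r₁ = 0.507 m, r₂ = 0.570 m.
V = k[(-6.44×10⁻⁶)/(0.507) + (4.54×10⁻⁶)/(0.570)] = -4.26×10⁴ V.

-4.26×10⁴ V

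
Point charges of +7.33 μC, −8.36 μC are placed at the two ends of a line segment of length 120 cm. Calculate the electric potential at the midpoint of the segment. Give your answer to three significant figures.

-1.54×10⁴ V

The total potential is the scalar sum of each charge's contribution, V = Σ kqᵢ/rᵢ.
Each charge is 0.600 m from the midpoint.
V = k[(7.33×10⁻⁶)/(0.600) + (-8.36×10⁻⁶)/(0.600)] = -1.54×10⁴ V.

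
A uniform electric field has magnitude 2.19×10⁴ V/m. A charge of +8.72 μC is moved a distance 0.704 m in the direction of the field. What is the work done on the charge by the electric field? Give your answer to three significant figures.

0.134 J

The potential change for a displacement 0.704 m in the direction of the field is ΔV = −Ed = -1.54×10⁴ V.
W_field = −qΔV = 0.134 J.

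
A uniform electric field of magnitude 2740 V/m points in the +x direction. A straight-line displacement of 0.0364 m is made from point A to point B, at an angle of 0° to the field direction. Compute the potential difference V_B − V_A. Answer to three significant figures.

Only the component of displacement along E changes the potential: ΔV = −E·d·cosθ.
ΔV = −(2740 V/m)(0.0364 m)cos0° = -99.7 V.

-99.7 V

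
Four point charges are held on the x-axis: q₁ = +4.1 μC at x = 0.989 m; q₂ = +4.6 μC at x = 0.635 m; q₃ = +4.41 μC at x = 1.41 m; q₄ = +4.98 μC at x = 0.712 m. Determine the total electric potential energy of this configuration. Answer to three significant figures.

The assembly work is the sum of pairwise potential energies, U = Σ_{i<j} kqᵢqⱼ/rᵢⱼ.
Pair separations: r₁₂ = 0.354 m, r₁₃ = 0.421 m, r₁₄ = 0.277 m, r₂₃ = 0.775 m, r₂₄ = 0.0770 m, r₃₄ = 0.698 m.
Summing all 6 pair terms gives U = 4.72 J.

4.72 J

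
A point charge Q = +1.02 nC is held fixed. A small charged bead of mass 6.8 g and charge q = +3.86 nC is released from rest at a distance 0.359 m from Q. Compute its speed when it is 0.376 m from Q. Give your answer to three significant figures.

Only the electrostatic force acts, so mechanical energy is conserved: ½mv² = U₁ − U₂ = kQq(1/r₁ − 1/r₂).
U₁ − U₂ = (8.99×10⁹ N·m²/C²)(1.02×10⁻⁹ C)(3.86×10⁻⁹ C)(1/0.359 − 1/0.376) = 4.46×10⁻⁹ J.
v = √(2·4.46×10⁻⁹/6.80×10⁻³) = 1.15×10⁻³ m/s.

1.15×10⁻³ m/s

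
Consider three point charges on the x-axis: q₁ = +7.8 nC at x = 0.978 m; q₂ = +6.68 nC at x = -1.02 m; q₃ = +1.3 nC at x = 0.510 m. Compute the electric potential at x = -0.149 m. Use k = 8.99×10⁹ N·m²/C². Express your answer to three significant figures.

149 V

Electric potential is a scalar, so the contributions from each charge add algebraically: V = Σ kqᵢ/rᵢ.
Distances from the field point to each charge: r₁ = 1.13 m, r₂ = 0.871 m, r₃ = 0.659 m.
V = k[(7.80×10⁻⁹)/(1.13) + (6.68×10⁻⁹)/(0.871) + (1.30×10⁻⁹)/(0.659)] = 149 V.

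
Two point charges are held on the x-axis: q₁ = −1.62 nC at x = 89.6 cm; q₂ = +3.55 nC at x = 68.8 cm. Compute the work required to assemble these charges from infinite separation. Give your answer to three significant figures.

The work to assemble the configuration equals its total potential energy, U = Σ kqᵢqⱼ/rᵢⱼ over all pairs.
Pair separations: r₁₂ = 0.208 m.
U = (-2.49×10⁻⁷) = -2.49×10⁻⁷ J.

-2.49×10⁻⁷ J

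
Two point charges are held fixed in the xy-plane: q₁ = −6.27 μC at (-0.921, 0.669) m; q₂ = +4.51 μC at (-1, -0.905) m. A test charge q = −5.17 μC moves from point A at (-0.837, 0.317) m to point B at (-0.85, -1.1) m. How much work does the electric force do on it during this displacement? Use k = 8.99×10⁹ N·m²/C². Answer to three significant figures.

The work done by the electric force is W_field = −ΔU = −q(V_B − V_A) = q(V_A − V_B).
At A: distances to the source charges are 0.362 m, 1.23 m; V_A = Σ kqᵢ/rᵢ = -1.23×10⁵ V.
At B: distances to the source charges are 1.77 m, 0.246 m; V_B = Σ kqᵢ/rᵢ = 1.33×10⁵ V.
ΔV = V_B − V_A = 2.56×10⁵ V.
W_field = −qΔV = −(-5.17×10⁻⁶ C)(2.56×10⁵ V) = 1.32 J.

1.32 J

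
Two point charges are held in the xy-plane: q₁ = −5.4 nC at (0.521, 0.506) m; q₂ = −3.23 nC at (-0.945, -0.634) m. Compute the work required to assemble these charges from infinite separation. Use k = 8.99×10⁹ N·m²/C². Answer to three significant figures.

8.44×10⁻⁸ J

The work to assemble the configuration equals its total potential energy, U = Σ kqᵢqⱼ/rᵢⱼ over all pairs.
Pair separations: r₁₂ = 1.86 m.
U = (8.44×10⁻⁸) = 8.44×10⁻⁸ J.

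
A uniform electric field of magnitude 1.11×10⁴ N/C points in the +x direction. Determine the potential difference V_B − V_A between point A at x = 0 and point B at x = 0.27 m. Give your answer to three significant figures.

In a uniform field, potential decreases in the direction of E: V_B − V_A = −E·Δx.
V_B − V_A = −(1.11×10⁴ V/m)(0.270 m) = -3000 V.

-3000 V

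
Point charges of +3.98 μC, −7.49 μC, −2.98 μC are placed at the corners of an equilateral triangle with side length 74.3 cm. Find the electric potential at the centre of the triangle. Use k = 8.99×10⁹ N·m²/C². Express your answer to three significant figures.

The total potential is the scalar sum of each charge's contribution, V = Σ kqᵢ/rᵢ.
The distance from each vertex to the centroid is a/√3 = 0.429 m.
V = k[(3.98×10⁻⁶)/(0.429) + (-7.49×10⁻⁶)/(0.429) + (-2.98×10⁻⁶)/(0.429)] = -1.36×10⁵ V.

-1.36×10⁵ V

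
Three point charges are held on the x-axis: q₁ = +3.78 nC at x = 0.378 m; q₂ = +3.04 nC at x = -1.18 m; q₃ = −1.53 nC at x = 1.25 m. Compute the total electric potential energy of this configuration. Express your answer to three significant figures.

The work to assemble the configuration equals its total potential energy, U = Σ kqᵢqⱼ/rᵢⱼ over all pairs.
Pair separations: r₁₂ = 1.56 m, r₁₃ = 0.872 m, r₂₃ = 2.43 m.
U = (6.63×10⁻⁸) + (-5.96×10⁻⁸) + (-1.72×10⁻⁸) = -1.05×10⁻⁸ J.

-1.05×10⁻⁸ J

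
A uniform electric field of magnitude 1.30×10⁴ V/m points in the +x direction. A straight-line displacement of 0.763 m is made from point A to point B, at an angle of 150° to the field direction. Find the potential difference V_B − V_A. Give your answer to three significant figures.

Only the component of displacement along E changes the potential: ΔV = −E·d·cosθ.
ΔV = −(1.30×10⁴ V/m)(0.763 m)cos150° = 8590 V.

8590 V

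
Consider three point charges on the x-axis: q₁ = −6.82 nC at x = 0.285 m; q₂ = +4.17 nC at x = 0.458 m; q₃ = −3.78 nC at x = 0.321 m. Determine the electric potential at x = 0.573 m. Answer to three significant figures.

Electric potential is a scalar, so the contributions from each charge add algebraically: V = Σ kqᵢ/rᵢ.
Distances from the field point to each charge: r₁ = 0.288 m, r₂ = 0.115 m, r₃ = 0.252 m.
V = k[(-6.82×10⁻⁹)/(0.288) + (4.17×10⁻⁹)/(0.115) + (-3.78×10⁻⁹)/(0.252)] = -21.8 V.

-21.8 V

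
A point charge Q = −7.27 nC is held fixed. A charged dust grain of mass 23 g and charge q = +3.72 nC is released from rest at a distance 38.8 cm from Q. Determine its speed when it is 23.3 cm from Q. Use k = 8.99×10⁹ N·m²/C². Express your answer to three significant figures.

6.02×10⁻³ m/s

Only the electrostatic force acts, so mechanical energy is conserved: ½mv² = U₁ − U₂ = kQq(1/r₁ − 1/r₂).
U₁ − U₂ = (8.99×10⁹ N·m²/C²)(-7.27×10⁻⁹ C)(3.72×10⁻⁹ C)(1/0.388 − 1/0.233) = 4.17×10⁻⁷ J.
v = √(2·4.17×10⁻⁷/0.0230) = 6.02×10⁻³ m/s.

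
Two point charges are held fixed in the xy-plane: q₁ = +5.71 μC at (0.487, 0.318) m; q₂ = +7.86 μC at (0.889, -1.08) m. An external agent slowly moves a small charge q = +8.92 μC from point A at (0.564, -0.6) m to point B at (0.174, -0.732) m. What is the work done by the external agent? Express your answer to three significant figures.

-0.374 J

For quasistatic motion the external work equals the change in potential energy: W_ext = qΔV = q(V_B − V_A).
At A: distances to the source charges are 0.921 m, 0.580 m; V_A = Σ kqᵢ/rᵢ = 1.78×10⁵ V.
At B: distances to the source charges are 1.10 m, 0.795 m; V_B = Σ kqᵢ/rᵢ = 1.36×10⁵ V.
ΔV = V_B − V_A = -4.19×10⁴ V.
W_ext = qΔV = (8.92×10⁻⁶ C)(-4.19×10⁴ V) = -0.374 J.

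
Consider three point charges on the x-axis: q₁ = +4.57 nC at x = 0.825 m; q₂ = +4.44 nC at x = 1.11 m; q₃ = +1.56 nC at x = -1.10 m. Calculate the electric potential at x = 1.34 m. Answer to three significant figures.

259 V

Electric potential is a scalar, so the contributions from each charge add algebraically: V = Σ kqᵢ/rᵢ.
Distances from the field point to each charge: r₁ = 0.515 m, r₂ = 0.230 m, r₃ = 2.44 m.
V = k[(4.57×10⁻⁹)/(0.515) + (4.44×10⁻⁹)/(0.230) + (1.56×10⁻⁹)/(2.44)] = 259 V.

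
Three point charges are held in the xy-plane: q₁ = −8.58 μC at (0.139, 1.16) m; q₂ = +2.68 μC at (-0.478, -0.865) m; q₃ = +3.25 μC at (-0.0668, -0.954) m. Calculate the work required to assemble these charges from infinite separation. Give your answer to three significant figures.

-0.0296 J

The work to assemble the configuration equals its total potential energy, U = Σ kqᵢqⱼ/rᵢⱼ over all pairs.
Pair separations: r₁₂ = 2.12 m, r₁₃ = 2.12 m, r₂₃ = 0.421 m.
U = (-0.0977) + (-0.118) + (0.186) = -0.0296 J.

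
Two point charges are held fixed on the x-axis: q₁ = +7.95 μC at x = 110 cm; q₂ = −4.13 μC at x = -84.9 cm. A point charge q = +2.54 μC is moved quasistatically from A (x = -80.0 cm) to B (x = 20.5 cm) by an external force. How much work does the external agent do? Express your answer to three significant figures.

For quasistatic motion the external work equals the change in potential energy: W_ext = qΔV = q(V_B − V_A).
At A: distances to the source charges are 1.90 m, 0.0490 m; V_A = Σ kqᵢ/rᵢ = -7.20×10⁵ V.
At B: distances to the source charges are 0.895 m, 1.05 m; V_B = Σ kqᵢ/rᵢ = 4.46×10⁴ V.
ΔV = V_B − V_A = 7.65×10⁵ V.
W_ext = qΔV = (2.54×10⁻⁶ C)(7.65×10⁵ V) = 1.94 J.

1.94 J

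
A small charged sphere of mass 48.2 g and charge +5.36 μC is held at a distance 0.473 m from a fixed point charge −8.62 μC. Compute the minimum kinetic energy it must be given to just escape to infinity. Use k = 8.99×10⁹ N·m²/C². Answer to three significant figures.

To just escape, total mechanical energy must reach zero at infinity: ½mv²_min + U = 0, so ½mv²_min = −U = |kQq|/r.
|U| = |kQq|/r = (8.99×10⁹ N·m²/C²)(8.62×10⁻⁶)(5.36×10⁻⁶)/(0.473) = 0.878 J.

0.878 J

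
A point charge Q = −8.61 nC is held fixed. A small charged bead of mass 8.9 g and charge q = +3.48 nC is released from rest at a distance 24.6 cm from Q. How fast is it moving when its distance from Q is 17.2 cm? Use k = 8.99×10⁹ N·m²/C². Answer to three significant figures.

0.0103 m/s

Only the electrostatic force acts, so mechanical energy is conserved: ½mv² = U₁ − U₂ = kQq(1/r₁ − 1/r₂).
U₁ − U₂ = (8.99×10⁹ N·m²/C²)(-8.61×10⁻⁹ C)(3.48×10⁻⁹ C)(1/0.246 − 1/0.172) = 4.71×10⁻⁷ J.
v = √(2·4.71×10⁻⁷/8.90×10⁻³) = 0.0103 m/s.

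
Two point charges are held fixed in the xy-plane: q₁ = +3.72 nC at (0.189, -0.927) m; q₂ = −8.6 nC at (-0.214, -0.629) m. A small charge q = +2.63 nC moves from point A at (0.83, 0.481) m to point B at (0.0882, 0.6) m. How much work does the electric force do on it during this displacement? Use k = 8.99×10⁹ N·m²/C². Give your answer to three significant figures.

The work done by the electric force is W_field = −ΔU = −q(V_B − V_A) = q(V_A − V_B).
At A: distances to the source charges are 1.55 m, 1.52 m; V_A = Σ kqᵢ/rᵢ = -29.1 V.
At B: distances to the source charges are 1.53 m, 1.27 m; V_B = Σ kqᵢ/rᵢ = -39.2 V.
ΔV = V_B − V_A = -10.1 V.
W_field = −qΔV = −(2.63×10⁻⁹ C)(-10.1 V) = 2.66×10⁻⁸ J.

2.66×10⁻⁸ J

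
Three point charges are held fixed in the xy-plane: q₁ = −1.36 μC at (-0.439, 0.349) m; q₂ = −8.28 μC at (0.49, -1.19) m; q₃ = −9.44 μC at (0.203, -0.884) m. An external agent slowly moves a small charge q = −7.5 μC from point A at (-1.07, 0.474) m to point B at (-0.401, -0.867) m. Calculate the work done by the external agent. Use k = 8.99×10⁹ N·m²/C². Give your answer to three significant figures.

0.989 J

For quasistatic motion the external work equals the change in potential energy: W_ext = qΔV = q(V_B − V_A).
At A: distances to the source charges are 0.643 m, 2.28 m, 1.86 m; V_A = Σ kqᵢ/rᵢ = -9.72×10⁴ V.
At B: distances to the source charges are 1.22 m, 0.948 m, 0.604 m; V_B = Σ kqᵢ/rᵢ = -2.29×10⁵ V.
ΔV = V_B − V_A = -1.32×10⁵ V.
W_ext = qΔV = (-7.50×10⁻⁶ C)(-1.32×10⁵ V) = 0.989 J.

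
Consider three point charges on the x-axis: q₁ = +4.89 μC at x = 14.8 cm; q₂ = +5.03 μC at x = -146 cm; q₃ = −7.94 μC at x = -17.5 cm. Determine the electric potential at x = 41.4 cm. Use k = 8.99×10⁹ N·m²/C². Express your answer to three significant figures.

Electric potential is a scalar, so the contributions from each charge add algebraically: V = Σ kqᵢ/rᵢ.
Distances from the field point to each charge: r₁ = 0.266 m, r₂ = 1.87 m, r₃ = 0.589 m.
V = k[(4.89×10⁻⁶)/(0.266) + (5.03×10⁻⁶)/(1.87) + (-7.94×10⁻⁶)/(0.589)] = 6.82×10⁴ V.

6.82×10⁴ V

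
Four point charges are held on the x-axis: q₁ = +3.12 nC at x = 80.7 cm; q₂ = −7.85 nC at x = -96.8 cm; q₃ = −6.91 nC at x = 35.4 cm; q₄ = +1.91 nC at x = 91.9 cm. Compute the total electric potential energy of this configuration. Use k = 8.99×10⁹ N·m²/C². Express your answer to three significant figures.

1.39×10⁻⁸ J

The work to assemble the configuration equals its total potential energy, U = Σ kqᵢqⱼ/rᵢⱼ over all pairs.
Pair separations: r₁₂ = 1.77 m, r₁₃ = 0.453 m, r₁₄ = 0.112 m, r₂₃ = 1.32 m, r₂₄ = 1.89 m, r₃₄ = 0.565 m.
Summing all 6 pair terms gives U = 1.39×10⁻⁸ J.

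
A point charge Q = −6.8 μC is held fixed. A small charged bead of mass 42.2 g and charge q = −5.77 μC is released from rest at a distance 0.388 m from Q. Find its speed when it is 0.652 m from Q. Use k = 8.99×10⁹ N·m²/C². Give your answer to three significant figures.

4.18 m/s

Only the electrostatic force acts, so mechanical energy is conserved: ½mv² = U₁ − U₂ = kQq(1/r₁ − 1/r₂).
U₁ − U₂ = (8.99×10⁹ N·m²/C²)(-6.80×10⁻⁶ C)(-5.77×10⁻⁶ C)(1/0.388 − 1/0.652) = 0.368 J.
v = √(2·0.368/0.0422) = 4.18 m/s.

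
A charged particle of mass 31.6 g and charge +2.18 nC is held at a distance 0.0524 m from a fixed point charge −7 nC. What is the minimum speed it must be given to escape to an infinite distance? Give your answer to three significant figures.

To just escape, total mechanical energy must reach zero at infinity: ½mv²_min + U = 0, so ½mv²_min = −U = |kQq|/r.
|U| = |kQq|/r = (8.99×10⁹ N·m²/C²)(7.00×10⁻⁹)(2.18×10⁻⁹)/(0.0524) = 2.62×10⁻⁶ J.
v_min = √(2|U|/m) = √(2·2.62×10⁻⁶/0.0316) = 0.0129 m/s.

0.0129 m/s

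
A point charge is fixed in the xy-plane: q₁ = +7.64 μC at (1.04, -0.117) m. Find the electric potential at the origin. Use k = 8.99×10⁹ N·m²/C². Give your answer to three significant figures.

6.56×10⁴ V

The total potential is the scalar sum of each charge's contribution, V = Σ kqᵢ/rᵢ.
Distances from the field point to each charge: r₁ = 1.05 m.
V = k[(7.64×10⁻⁶)/(1.05)] = 6.56×10⁴ V.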